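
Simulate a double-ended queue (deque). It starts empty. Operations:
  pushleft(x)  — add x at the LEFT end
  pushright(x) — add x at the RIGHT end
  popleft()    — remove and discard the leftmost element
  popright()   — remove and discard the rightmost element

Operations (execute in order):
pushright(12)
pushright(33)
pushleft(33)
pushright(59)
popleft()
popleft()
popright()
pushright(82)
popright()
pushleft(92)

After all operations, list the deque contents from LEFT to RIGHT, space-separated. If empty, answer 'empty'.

Answer: 92 33

Derivation:
pushright(12): [12]
pushright(33): [12, 33]
pushleft(33): [33, 12, 33]
pushright(59): [33, 12, 33, 59]
popleft(): [12, 33, 59]
popleft(): [33, 59]
popright(): [33]
pushright(82): [33, 82]
popright(): [33]
pushleft(92): [92, 33]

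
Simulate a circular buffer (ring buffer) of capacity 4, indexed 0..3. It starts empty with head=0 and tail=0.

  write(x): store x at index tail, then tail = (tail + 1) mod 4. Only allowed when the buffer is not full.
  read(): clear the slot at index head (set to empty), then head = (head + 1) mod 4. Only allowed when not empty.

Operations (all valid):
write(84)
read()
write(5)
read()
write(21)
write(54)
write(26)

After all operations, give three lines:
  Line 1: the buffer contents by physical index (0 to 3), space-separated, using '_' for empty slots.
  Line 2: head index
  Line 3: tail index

Answer: 26 _ 21 54
2
1

Derivation:
write(84): buf=[84 _ _ _], head=0, tail=1, size=1
read(): buf=[_ _ _ _], head=1, tail=1, size=0
write(5): buf=[_ 5 _ _], head=1, tail=2, size=1
read(): buf=[_ _ _ _], head=2, tail=2, size=0
write(21): buf=[_ _ 21 _], head=2, tail=3, size=1
write(54): buf=[_ _ 21 54], head=2, tail=0, size=2
write(26): buf=[26 _ 21 54], head=2, tail=1, size=3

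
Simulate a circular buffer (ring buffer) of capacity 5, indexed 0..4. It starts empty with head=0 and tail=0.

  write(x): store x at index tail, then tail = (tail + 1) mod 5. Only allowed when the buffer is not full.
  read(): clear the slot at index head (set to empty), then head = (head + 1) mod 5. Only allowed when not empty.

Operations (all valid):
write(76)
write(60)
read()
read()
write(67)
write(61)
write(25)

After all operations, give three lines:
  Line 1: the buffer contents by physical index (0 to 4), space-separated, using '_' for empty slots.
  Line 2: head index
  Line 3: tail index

Answer: _ _ 67 61 25
2
0

Derivation:
write(76): buf=[76 _ _ _ _], head=0, tail=1, size=1
write(60): buf=[76 60 _ _ _], head=0, tail=2, size=2
read(): buf=[_ 60 _ _ _], head=1, tail=2, size=1
read(): buf=[_ _ _ _ _], head=2, tail=2, size=0
write(67): buf=[_ _ 67 _ _], head=2, tail=3, size=1
write(61): buf=[_ _ 67 61 _], head=2, tail=4, size=2
write(25): buf=[_ _ 67 61 25], head=2, tail=0, size=3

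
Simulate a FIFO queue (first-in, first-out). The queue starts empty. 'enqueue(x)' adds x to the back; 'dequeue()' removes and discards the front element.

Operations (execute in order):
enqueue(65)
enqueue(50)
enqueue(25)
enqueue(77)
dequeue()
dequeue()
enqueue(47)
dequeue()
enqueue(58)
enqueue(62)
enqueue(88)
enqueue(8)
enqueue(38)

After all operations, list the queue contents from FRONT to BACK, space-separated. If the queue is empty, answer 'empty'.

enqueue(65): [65]
enqueue(50): [65, 50]
enqueue(25): [65, 50, 25]
enqueue(77): [65, 50, 25, 77]
dequeue(): [50, 25, 77]
dequeue(): [25, 77]
enqueue(47): [25, 77, 47]
dequeue(): [77, 47]
enqueue(58): [77, 47, 58]
enqueue(62): [77, 47, 58, 62]
enqueue(88): [77, 47, 58, 62, 88]
enqueue(8): [77, 47, 58, 62, 88, 8]
enqueue(38): [77, 47, 58, 62, 88, 8, 38]

Answer: 77 47 58 62 88 8 38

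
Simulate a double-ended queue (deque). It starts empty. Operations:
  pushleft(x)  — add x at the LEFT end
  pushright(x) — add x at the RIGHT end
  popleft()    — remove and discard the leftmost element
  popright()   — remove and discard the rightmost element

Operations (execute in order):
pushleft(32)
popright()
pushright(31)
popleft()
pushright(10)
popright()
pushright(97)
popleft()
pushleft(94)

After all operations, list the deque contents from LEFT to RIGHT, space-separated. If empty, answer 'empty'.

pushleft(32): [32]
popright(): []
pushright(31): [31]
popleft(): []
pushright(10): [10]
popright(): []
pushright(97): [97]
popleft(): []
pushleft(94): [94]

Answer: 94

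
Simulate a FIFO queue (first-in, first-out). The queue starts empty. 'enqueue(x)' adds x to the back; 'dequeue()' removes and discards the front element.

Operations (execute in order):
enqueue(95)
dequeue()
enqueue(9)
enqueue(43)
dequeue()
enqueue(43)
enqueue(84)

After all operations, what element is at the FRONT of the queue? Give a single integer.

Answer: 43

Derivation:
enqueue(95): queue = [95]
dequeue(): queue = []
enqueue(9): queue = [9]
enqueue(43): queue = [9, 43]
dequeue(): queue = [43]
enqueue(43): queue = [43, 43]
enqueue(84): queue = [43, 43, 84]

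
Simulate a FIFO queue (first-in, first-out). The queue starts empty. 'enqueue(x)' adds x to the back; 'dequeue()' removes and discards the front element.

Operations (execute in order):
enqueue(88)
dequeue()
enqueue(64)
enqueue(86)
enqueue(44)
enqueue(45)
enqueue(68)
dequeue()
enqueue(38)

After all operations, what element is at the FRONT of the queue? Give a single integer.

enqueue(88): queue = [88]
dequeue(): queue = []
enqueue(64): queue = [64]
enqueue(86): queue = [64, 86]
enqueue(44): queue = [64, 86, 44]
enqueue(45): queue = [64, 86, 44, 45]
enqueue(68): queue = [64, 86, 44, 45, 68]
dequeue(): queue = [86, 44, 45, 68]
enqueue(38): queue = [86, 44, 45, 68, 38]

Answer: 86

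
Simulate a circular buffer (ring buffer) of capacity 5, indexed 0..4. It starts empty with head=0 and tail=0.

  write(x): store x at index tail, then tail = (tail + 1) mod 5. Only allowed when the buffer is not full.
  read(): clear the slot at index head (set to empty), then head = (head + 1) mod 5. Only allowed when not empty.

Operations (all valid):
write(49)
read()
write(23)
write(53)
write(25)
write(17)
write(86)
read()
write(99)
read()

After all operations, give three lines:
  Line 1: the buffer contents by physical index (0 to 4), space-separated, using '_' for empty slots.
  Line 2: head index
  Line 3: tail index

Answer: 86 99 _ 25 17
3
2

Derivation:
write(49): buf=[49 _ _ _ _], head=0, tail=1, size=1
read(): buf=[_ _ _ _ _], head=1, tail=1, size=0
write(23): buf=[_ 23 _ _ _], head=1, tail=2, size=1
write(53): buf=[_ 23 53 _ _], head=1, tail=3, size=2
write(25): buf=[_ 23 53 25 _], head=1, tail=4, size=3
write(17): buf=[_ 23 53 25 17], head=1, tail=0, size=4
write(86): buf=[86 23 53 25 17], head=1, tail=1, size=5
read(): buf=[86 _ 53 25 17], head=2, tail=1, size=4
write(99): buf=[86 99 53 25 17], head=2, tail=2, size=5
read(): buf=[86 99 _ 25 17], head=3, tail=2, size=4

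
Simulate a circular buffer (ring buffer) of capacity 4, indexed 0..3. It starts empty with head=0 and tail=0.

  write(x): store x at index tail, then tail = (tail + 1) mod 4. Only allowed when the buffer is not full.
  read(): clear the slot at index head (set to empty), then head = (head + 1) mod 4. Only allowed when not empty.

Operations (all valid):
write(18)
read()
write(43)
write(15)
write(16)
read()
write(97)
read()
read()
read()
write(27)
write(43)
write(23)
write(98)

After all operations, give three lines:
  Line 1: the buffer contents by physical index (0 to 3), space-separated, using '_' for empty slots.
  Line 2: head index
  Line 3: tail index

write(18): buf=[18 _ _ _], head=0, tail=1, size=1
read(): buf=[_ _ _ _], head=1, tail=1, size=0
write(43): buf=[_ 43 _ _], head=1, tail=2, size=1
write(15): buf=[_ 43 15 _], head=1, tail=3, size=2
write(16): buf=[_ 43 15 16], head=1, tail=0, size=3
read(): buf=[_ _ 15 16], head=2, tail=0, size=2
write(97): buf=[97 _ 15 16], head=2, tail=1, size=3
read(): buf=[97 _ _ 16], head=3, tail=1, size=2
read(): buf=[97 _ _ _], head=0, tail=1, size=1
read(): buf=[_ _ _ _], head=1, tail=1, size=0
write(27): buf=[_ 27 _ _], head=1, tail=2, size=1
write(43): buf=[_ 27 43 _], head=1, tail=3, size=2
write(23): buf=[_ 27 43 23], head=1, tail=0, size=3
write(98): buf=[98 27 43 23], head=1, tail=1, size=4

Answer: 98 27 43 23
1
1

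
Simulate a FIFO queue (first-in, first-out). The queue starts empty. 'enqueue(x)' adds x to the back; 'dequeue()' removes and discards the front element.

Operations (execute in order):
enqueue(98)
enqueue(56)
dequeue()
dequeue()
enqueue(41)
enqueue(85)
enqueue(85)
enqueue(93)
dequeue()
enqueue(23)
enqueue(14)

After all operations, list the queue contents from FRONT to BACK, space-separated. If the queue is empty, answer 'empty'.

Answer: 85 85 93 23 14

Derivation:
enqueue(98): [98]
enqueue(56): [98, 56]
dequeue(): [56]
dequeue(): []
enqueue(41): [41]
enqueue(85): [41, 85]
enqueue(85): [41, 85, 85]
enqueue(93): [41, 85, 85, 93]
dequeue(): [85, 85, 93]
enqueue(23): [85, 85, 93, 23]
enqueue(14): [85, 85, 93, 23, 14]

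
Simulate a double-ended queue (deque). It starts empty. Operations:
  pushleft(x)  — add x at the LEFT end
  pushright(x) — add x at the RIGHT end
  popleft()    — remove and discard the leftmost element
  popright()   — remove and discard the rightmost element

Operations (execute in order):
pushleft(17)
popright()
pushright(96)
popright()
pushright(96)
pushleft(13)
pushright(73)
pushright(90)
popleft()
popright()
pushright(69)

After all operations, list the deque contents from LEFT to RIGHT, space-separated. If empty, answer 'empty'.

pushleft(17): [17]
popright(): []
pushright(96): [96]
popright(): []
pushright(96): [96]
pushleft(13): [13, 96]
pushright(73): [13, 96, 73]
pushright(90): [13, 96, 73, 90]
popleft(): [96, 73, 90]
popright(): [96, 73]
pushright(69): [96, 73, 69]

Answer: 96 73 69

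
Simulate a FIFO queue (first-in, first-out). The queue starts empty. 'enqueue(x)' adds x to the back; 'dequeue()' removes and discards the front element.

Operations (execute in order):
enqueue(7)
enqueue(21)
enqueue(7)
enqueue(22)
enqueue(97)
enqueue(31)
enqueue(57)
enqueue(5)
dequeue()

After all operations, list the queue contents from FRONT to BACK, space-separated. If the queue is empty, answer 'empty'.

enqueue(7): [7]
enqueue(21): [7, 21]
enqueue(7): [7, 21, 7]
enqueue(22): [7, 21, 7, 22]
enqueue(97): [7, 21, 7, 22, 97]
enqueue(31): [7, 21, 7, 22, 97, 31]
enqueue(57): [7, 21, 7, 22, 97, 31, 57]
enqueue(5): [7, 21, 7, 22, 97, 31, 57, 5]
dequeue(): [21, 7, 22, 97, 31, 57, 5]

Answer: 21 7 22 97 31 57 5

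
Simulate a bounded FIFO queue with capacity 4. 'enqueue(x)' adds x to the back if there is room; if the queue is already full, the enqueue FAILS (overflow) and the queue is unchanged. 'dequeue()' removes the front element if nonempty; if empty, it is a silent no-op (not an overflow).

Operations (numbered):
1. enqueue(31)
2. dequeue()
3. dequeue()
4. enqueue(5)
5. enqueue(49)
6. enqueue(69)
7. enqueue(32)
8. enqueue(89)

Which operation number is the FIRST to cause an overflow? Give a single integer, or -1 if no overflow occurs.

1. enqueue(31): size=1
2. dequeue(): size=0
3. dequeue(): empty, no-op, size=0
4. enqueue(5): size=1
5. enqueue(49): size=2
6. enqueue(69): size=3
7. enqueue(32): size=4
8. enqueue(89): size=4=cap → OVERFLOW (fail)

Answer: 8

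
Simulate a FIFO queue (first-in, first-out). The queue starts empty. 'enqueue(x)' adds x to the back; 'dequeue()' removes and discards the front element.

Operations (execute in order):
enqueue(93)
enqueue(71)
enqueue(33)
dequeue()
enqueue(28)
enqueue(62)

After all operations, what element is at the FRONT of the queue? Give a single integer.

enqueue(93): queue = [93]
enqueue(71): queue = [93, 71]
enqueue(33): queue = [93, 71, 33]
dequeue(): queue = [71, 33]
enqueue(28): queue = [71, 33, 28]
enqueue(62): queue = [71, 33, 28, 62]

Answer: 71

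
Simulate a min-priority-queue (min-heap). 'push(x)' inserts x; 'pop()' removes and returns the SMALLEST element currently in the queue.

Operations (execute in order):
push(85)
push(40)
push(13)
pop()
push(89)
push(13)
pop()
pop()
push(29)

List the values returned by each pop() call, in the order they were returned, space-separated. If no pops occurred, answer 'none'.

push(85): heap contents = [85]
push(40): heap contents = [40, 85]
push(13): heap contents = [13, 40, 85]
pop() → 13: heap contents = [40, 85]
push(89): heap contents = [40, 85, 89]
push(13): heap contents = [13, 40, 85, 89]
pop() → 13: heap contents = [40, 85, 89]
pop() → 40: heap contents = [85, 89]
push(29): heap contents = [29, 85, 89]

Answer: 13 13 40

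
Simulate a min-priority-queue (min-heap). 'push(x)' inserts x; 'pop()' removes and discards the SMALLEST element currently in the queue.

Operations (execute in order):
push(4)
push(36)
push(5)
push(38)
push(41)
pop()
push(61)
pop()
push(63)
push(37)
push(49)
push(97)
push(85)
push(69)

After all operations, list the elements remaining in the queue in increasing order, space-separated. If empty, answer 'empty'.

Answer: 36 37 38 41 49 61 63 69 85 97

Derivation:
push(4): heap contents = [4]
push(36): heap contents = [4, 36]
push(5): heap contents = [4, 5, 36]
push(38): heap contents = [4, 5, 36, 38]
push(41): heap contents = [4, 5, 36, 38, 41]
pop() → 4: heap contents = [5, 36, 38, 41]
push(61): heap contents = [5, 36, 38, 41, 61]
pop() → 5: heap contents = [36, 38, 41, 61]
push(63): heap contents = [36, 38, 41, 61, 63]
push(37): heap contents = [36, 37, 38, 41, 61, 63]
push(49): heap contents = [36, 37, 38, 41, 49, 61, 63]
push(97): heap contents = [36, 37, 38, 41, 49, 61, 63, 97]
push(85): heap contents = [36, 37, 38, 41, 49, 61, 63, 85, 97]
push(69): heap contents = [36, 37, 38, 41, 49, 61, 63, 69, 85, 97]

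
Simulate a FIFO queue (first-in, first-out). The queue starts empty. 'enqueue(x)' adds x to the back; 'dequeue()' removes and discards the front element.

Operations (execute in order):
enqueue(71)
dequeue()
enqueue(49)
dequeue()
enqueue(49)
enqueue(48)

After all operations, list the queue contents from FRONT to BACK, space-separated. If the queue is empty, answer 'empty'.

enqueue(71): [71]
dequeue(): []
enqueue(49): [49]
dequeue(): []
enqueue(49): [49]
enqueue(48): [49, 48]

Answer: 49 48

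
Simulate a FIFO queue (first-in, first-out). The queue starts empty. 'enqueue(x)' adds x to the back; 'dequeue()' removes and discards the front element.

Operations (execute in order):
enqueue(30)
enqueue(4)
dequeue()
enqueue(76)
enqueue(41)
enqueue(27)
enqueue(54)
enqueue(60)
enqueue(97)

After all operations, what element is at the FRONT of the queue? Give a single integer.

Answer: 4

Derivation:
enqueue(30): queue = [30]
enqueue(4): queue = [30, 4]
dequeue(): queue = [4]
enqueue(76): queue = [4, 76]
enqueue(41): queue = [4, 76, 41]
enqueue(27): queue = [4, 76, 41, 27]
enqueue(54): queue = [4, 76, 41, 27, 54]
enqueue(60): queue = [4, 76, 41, 27, 54, 60]
enqueue(97): queue = [4, 76, 41, 27, 54, 60, 97]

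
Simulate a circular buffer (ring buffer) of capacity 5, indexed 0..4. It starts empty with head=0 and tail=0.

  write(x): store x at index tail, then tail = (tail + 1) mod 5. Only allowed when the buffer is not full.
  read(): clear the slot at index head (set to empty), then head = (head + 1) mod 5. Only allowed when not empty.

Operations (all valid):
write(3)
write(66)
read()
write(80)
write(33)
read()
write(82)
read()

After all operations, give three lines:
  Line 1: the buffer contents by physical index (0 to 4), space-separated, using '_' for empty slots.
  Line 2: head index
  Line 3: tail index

Answer: _ _ _ 33 82
3
0

Derivation:
write(3): buf=[3 _ _ _ _], head=0, tail=1, size=1
write(66): buf=[3 66 _ _ _], head=0, tail=2, size=2
read(): buf=[_ 66 _ _ _], head=1, tail=2, size=1
write(80): buf=[_ 66 80 _ _], head=1, tail=3, size=2
write(33): buf=[_ 66 80 33 _], head=1, tail=4, size=3
read(): buf=[_ _ 80 33 _], head=2, tail=4, size=2
write(82): buf=[_ _ 80 33 82], head=2, tail=0, size=3
read(): buf=[_ _ _ 33 82], head=3, tail=0, size=2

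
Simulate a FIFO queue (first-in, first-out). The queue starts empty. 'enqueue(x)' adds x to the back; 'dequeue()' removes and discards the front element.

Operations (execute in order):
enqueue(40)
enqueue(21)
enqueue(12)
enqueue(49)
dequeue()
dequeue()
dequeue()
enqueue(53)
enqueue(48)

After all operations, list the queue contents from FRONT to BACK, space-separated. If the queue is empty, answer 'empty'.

Answer: 49 53 48

Derivation:
enqueue(40): [40]
enqueue(21): [40, 21]
enqueue(12): [40, 21, 12]
enqueue(49): [40, 21, 12, 49]
dequeue(): [21, 12, 49]
dequeue(): [12, 49]
dequeue(): [49]
enqueue(53): [49, 53]
enqueue(48): [49, 53, 48]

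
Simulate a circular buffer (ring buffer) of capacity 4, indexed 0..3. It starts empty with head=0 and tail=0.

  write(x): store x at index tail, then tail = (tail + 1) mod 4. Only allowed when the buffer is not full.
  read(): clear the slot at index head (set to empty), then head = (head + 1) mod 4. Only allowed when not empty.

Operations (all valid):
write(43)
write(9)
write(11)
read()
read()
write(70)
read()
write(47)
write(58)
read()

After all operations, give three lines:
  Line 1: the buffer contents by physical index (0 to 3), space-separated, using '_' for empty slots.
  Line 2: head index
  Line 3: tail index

write(43): buf=[43 _ _ _], head=0, tail=1, size=1
write(9): buf=[43 9 _ _], head=0, tail=2, size=2
write(11): buf=[43 9 11 _], head=0, tail=3, size=3
read(): buf=[_ 9 11 _], head=1, tail=3, size=2
read(): buf=[_ _ 11 _], head=2, tail=3, size=1
write(70): buf=[_ _ 11 70], head=2, tail=0, size=2
read(): buf=[_ _ _ 70], head=3, tail=0, size=1
write(47): buf=[47 _ _ 70], head=3, tail=1, size=2
write(58): buf=[47 58 _ 70], head=3, tail=2, size=3
read(): buf=[47 58 _ _], head=0, tail=2, size=2

Answer: 47 58 _ _
0
2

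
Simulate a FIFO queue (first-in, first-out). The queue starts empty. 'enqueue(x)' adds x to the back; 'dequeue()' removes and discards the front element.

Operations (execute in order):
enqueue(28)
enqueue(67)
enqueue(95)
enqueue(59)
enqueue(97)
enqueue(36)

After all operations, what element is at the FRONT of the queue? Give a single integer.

enqueue(28): queue = [28]
enqueue(67): queue = [28, 67]
enqueue(95): queue = [28, 67, 95]
enqueue(59): queue = [28, 67, 95, 59]
enqueue(97): queue = [28, 67, 95, 59, 97]
enqueue(36): queue = [28, 67, 95, 59, 97, 36]

Answer: 28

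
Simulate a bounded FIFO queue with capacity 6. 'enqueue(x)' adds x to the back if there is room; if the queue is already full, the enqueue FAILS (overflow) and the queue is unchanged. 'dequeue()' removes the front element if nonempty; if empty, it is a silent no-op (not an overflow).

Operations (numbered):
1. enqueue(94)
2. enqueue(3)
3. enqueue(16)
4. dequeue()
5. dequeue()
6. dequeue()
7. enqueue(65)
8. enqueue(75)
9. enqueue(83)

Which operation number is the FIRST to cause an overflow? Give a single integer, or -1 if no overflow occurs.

Answer: -1

Derivation:
1. enqueue(94): size=1
2. enqueue(3): size=2
3. enqueue(16): size=3
4. dequeue(): size=2
5. dequeue(): size=1
6. dequeue(): size=0
7. enqueue(65): size=1
8. enqueue(75): size=2
9. enqueue(83): size=3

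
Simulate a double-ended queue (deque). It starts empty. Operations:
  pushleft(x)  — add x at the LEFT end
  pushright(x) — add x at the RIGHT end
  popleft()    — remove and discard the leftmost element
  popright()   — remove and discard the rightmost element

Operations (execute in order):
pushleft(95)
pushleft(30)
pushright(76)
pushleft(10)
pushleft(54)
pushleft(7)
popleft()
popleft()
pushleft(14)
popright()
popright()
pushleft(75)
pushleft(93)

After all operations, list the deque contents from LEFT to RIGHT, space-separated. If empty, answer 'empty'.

pushleft(95): [95]
pushleft(30): [30, 95]
pushright(76): [30, 95, 76]
pushleft(10): [10, 30, 95, 76]
pushleft(54): [54, 10, 30, 95, 76]
pushleft(7): [7, 54, 10, 30, 95, 76]
popleft(): [54, 10, 30, 95, 76]
popleft(): [10, 30, 95, 76]
pushleft(14): [14, 10, 30, 95, 76]
popright(): [14, 10, 30, 95]
popright(): [14, 10, 30]
pushleft(75): [75, 14, 10, 30]
pushleft(93): [93, 75, 14, 10, 30]

Answer: 93 75 14 10 30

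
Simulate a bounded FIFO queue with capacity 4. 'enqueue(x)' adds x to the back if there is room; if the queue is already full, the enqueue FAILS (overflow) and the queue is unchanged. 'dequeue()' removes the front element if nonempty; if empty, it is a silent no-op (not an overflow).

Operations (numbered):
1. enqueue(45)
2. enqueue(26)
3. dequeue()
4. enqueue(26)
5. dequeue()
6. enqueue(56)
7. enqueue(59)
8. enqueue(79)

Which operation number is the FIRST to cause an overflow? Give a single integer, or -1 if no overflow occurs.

1. enqueue(45): size=1
2. enqueue(26): size=2
3. dequeue(): size=1
4. enqueue(26): size=2
5. dequeue(): size=1
6. enqueue(56): size=2
7. enqueue(59): size=3
8. enqueue(79): size=4

Answer: -1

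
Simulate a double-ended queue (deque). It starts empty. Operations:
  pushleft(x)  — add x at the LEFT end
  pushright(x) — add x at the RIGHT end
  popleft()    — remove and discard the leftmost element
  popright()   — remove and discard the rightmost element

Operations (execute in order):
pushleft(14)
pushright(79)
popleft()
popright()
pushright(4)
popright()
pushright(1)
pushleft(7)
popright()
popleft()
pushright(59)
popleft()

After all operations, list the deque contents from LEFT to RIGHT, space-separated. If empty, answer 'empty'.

pushleft(14): [14]
pushright(79): [14, 79]
popleft(): [79]
popright(): []
pushright(4): [4]
popright(): []
pushright(1): [1]
pushleft(7): [7, 1]
popright(): [7]
popleft(): []
pushright(59): [59]
popleft(): []

Answer: empty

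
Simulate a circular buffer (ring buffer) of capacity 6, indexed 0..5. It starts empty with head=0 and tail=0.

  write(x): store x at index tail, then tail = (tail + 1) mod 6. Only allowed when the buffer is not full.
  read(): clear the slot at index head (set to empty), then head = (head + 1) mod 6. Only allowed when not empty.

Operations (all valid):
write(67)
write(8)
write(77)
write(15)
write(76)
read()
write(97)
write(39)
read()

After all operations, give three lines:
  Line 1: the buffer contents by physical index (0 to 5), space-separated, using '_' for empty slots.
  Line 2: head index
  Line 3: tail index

write(67): buf=[67 _ _ _ _ _], head=0, tail=1, size=1
write(8): buf=[67 8 _ _ _ _], head=0, tail=2, size=2
write(77): buf=[67 8 77 _ _ _], head=0, tail=3, size=3
write(15): buf=[67 8 77 15 _ _], head=0, tail=4, size=4
write(76): buf=[67 8 77 15 76 _], head=0, tail=5, size=5
read(): buf=[_ 8 77 15 76 _], head=1, tail=5, size=4
write(97): buf=[_ 8 77 15 76 97], head=1, tail=0, size=5
write(39): buf=[39 8 77 15 76 97], head=1, tail=1, size=6
read(): buf=[39 _ 77 15 76 97], head=2, tail=1, size=5

Answer: 39 _ 77 15 76 97
2
1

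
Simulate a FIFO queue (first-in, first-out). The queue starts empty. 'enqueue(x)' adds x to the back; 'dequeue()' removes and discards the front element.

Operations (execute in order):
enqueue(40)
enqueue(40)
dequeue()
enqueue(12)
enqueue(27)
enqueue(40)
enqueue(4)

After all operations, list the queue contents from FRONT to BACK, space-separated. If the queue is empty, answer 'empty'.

enqueue(40): [40]
enqueue(40): [40, 40]
dequeue(): [40]
enqueue(12): [40, 12]
enqueue(27): [40, 12, 27]
enqueue(40): [40, 12, 27, 40]
enqueue(4): [40, 12, 27, 40, 4]

Answer: 40 12 27 40 4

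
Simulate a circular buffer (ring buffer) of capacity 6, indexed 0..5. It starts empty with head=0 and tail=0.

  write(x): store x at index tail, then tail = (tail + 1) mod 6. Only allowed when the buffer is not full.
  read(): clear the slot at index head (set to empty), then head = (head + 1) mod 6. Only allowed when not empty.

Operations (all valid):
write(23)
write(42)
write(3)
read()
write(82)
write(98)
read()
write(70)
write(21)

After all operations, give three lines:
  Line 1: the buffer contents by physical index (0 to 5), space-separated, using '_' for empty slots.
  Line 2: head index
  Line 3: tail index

write(23): buf=[23 _ _ _ _ _], head=0, tail=1, size=1
write(42): buf=[23 42 _ _ _ _], head=0, tail=2, size=2
write(3): buf=[23 42 3 _ _ _], head=0, tail=3, size=3
read(): buf=[_ 42 3 _ _ _], head=1, tail=3, size=2
write(82): buf=[_ 42 3 82 _ _], head=1, tail=4, size=3
write(98): buf=[_ 42 3 82 98 _], head=1, tail=5, size=4
read(): buf=[_ _ 3 82 98 _], head=2, tail=5, size=3
write(70): buf=[_ _ 3 82 98 70], head=2, tail=0, size=4
write(21): buf=[21 _ 3 82 98 70], head=2, tail=1, size=5

Answer: 21 _ 3 82 98 70
2
1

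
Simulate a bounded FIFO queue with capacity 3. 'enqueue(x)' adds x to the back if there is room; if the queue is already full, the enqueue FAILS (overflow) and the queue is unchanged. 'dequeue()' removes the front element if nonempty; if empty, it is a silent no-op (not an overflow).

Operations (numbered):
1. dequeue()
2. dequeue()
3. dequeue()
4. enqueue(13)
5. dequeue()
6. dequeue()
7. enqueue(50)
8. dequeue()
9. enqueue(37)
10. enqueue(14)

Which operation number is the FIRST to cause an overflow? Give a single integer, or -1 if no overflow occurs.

1. dequeue(): empty, no-op, size=0
2. dequeue(): empty, no-op, size=0
3. dequeue(): empty, no-op, size=0
4. enqueue(13): size=1
5. dequeue(): size=0
6. dequeue(): empty, no-op, size=0
7. enqueue(50): size=1
8. dequeue(): size=0
9. enqueue(37): size=1
10. enqueue(14): size=2

Answer: -1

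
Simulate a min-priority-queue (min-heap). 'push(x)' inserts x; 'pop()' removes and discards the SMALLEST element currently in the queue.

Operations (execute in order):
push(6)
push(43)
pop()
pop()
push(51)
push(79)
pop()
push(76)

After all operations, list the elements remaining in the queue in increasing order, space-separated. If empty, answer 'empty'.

push(6): heap contents = [6]
push(43): heap contents = [6, 43]
pop() → 6: heap contents = [43]
pop() → 43: heap contents = []
push(51): heap contents = [51]
push(79): heap contents = [51, 79]
pop() → 51: heap contents = [79]
push(76): heap contents = [76, 79]

Answer: 76 79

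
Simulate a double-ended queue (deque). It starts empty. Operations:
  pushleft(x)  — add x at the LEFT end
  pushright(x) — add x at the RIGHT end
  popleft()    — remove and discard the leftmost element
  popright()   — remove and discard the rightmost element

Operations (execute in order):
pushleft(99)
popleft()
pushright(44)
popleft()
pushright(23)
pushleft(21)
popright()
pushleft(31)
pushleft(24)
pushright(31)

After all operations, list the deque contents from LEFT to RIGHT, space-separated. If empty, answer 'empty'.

Answer: 24 31 21 31

Derivation:
pushleft(99): [99]
popleft(): []
pushright(44): [44]
popleft(): []
pushright(23): [23]
pushleft(21): [21, 23]
popright(): [21]
pushleft(31): [31, 21]
pushleft(24): [24, 31, 21]
pushright(31): [24, 31, 21, 31]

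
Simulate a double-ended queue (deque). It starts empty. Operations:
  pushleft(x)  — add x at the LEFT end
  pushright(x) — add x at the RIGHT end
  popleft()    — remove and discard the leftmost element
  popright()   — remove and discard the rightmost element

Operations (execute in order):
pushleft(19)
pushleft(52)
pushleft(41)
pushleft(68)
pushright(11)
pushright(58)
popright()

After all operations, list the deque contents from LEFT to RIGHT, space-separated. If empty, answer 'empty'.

pushleft(19): [19]
pushleft(52): [52, 19]
pushleft(41): [41, 52, 19]
pushleft(68): [68, 41, 52, 19]
pushright(11): [68, 41, 52, 19, 11]
pushright(58): [68, 41, 52, 19, 11, 58]
popright(): [68, 41, 52, 19, 11]

Answer: 68 41 52 19 11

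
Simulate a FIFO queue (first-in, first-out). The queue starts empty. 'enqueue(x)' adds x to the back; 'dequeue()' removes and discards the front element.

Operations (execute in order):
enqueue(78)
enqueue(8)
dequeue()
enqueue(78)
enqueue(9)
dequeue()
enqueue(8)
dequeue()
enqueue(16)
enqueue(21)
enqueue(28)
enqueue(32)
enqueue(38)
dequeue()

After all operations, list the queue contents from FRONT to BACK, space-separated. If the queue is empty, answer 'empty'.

enqueue(78): [78]
enqueue(8): [78, 8]
dequeue(): [8]
enqueue(78): [8, 78]
enqueue(9): [8, 78, 9]
dequeue(): [78, 9]
enqueue(8): [78, 9, 8]
dequeue(): [9, 8]
enqueue(16): [9, 8, 16]
enqueue(21): [9, 8, 16, 21]
enqueue(28): [9, 8, 16, 21, 28]
enqueue(32): [9, 8, 16, 21, 28, 32]
enqueue(38): [9, 8, 16, 21, 28, 32, 38]
dequeue(): [8, 16, 21, 28, 32, 38]

Answer: 8 16 21 28 32 38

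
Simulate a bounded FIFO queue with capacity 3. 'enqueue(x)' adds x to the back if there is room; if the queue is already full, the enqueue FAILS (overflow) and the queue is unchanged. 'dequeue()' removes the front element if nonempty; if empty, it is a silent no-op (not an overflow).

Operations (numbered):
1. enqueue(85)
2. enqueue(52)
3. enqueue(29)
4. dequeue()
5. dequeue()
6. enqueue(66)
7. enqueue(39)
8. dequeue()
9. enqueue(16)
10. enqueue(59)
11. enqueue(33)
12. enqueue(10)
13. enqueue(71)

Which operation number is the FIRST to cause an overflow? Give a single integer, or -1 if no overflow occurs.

1. enqueue(85): size=1
2. enqueue(52): size=2
3. enqueue(29): size=3
4. dequeue(): size=2
5. dequeue(): size=1
6. enqueue(66): size=2
7. enqueue(39): size=3
8. dequeue(): size=2
9. enqueue(16): size=3
10. enqueue(59): size=3=cap → OVERFLOW (fail)
11. enqueue(33): size=3=cap → OVERFLOW (fail)
12. enqueue(10): size=3=cap → OVERFLOW (fail)
13. enqueue(71): size=3=cap → OVERFLOW (fail)

Answer: 10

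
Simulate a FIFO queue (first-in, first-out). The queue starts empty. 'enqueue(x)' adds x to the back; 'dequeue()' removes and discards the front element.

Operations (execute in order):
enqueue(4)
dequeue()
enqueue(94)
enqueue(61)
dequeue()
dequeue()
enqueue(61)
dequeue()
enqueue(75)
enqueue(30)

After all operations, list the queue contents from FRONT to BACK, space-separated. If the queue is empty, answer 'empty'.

enqueue(4): [4]
dequeue(): []
enqueue(94): [94]
enqueue(61): [94, 61]
dequeue(): [61]
dequeue(): []
enqueue(61): [61]
dequeue(): []
enqueue(75): [75]
enqueue(30): [75, 30]

Answer: 75 30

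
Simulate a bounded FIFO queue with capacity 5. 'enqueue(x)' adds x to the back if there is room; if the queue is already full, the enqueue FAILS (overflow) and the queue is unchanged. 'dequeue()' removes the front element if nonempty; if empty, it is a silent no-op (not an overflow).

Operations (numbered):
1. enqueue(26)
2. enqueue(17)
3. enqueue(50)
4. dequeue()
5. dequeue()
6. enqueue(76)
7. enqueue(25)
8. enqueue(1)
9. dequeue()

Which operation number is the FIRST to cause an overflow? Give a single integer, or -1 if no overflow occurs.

Answer: -1

Derivation:
1. enqueue(26): size=1
2. enqueue(17): size=2
3. enqueue(50): size=3
4. dequeue(): size=2
5. dequeue(): size=1
6. enqueue(76): size=2
7. enqueue(25): size=3
8. enqueue(1): size=4
9. dequeue(): size=3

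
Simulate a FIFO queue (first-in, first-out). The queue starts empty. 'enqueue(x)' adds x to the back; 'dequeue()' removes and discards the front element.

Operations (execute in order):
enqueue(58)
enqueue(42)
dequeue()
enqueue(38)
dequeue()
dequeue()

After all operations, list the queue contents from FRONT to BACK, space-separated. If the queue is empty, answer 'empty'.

Answer: empty

Derivation:
enqueue(58): [58]
enqueue(42): [58, 42]
dequeue(): [42]
enqueue(38): [42, 38]
dequeue(): [38]
dequeue(): []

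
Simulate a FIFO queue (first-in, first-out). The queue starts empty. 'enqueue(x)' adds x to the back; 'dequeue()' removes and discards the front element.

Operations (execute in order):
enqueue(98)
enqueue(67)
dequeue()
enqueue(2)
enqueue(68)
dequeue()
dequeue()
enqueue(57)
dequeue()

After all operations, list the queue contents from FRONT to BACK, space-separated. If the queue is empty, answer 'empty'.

Answer: 57

Derivation:
enqueue(98): [98]
enqueue(67): [98, 67]
dequeue(): [67]
enqueue(2): [67, 2]
enqueue(68): [67, 2, 68]
dequeue(): [2, 68]
dequeue(): [68]
enqueue(57): [68, 57]
dequeue(): [57]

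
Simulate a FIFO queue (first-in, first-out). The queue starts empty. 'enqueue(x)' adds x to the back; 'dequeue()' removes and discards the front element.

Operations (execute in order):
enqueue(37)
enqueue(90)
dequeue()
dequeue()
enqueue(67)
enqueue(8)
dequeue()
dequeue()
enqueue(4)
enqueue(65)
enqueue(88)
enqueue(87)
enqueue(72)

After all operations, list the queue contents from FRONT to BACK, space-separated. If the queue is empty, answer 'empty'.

Answer: 4 65 88 87 72

Derivation:
enqueue(37): [37]
enqueue(90): [37, 90]
dequeue(): [90]
dequeue(): []
enqueue(67): [67]
enqueue(8): [67, 8]
dequeue(): [8]
dequeue(): []
enqueue(4): [4]
enqueue(65): [4, 65]
enqueue(88): [4, 65, 88]
enqueue(87): [4, 65, 88, 87]
enqueue(72): [4, 65, 88, 87, 72]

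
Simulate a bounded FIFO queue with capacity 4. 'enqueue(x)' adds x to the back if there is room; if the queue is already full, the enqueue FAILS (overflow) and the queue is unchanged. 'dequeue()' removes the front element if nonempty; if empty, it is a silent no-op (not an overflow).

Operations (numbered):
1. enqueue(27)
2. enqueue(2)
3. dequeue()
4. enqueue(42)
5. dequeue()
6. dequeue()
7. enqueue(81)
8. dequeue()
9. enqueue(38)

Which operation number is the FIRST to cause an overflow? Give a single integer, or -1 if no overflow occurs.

1. enqueue(27): size=1
2. enqueue(2): size=2
3. dequeue(): size=1
4. enqueue(42): size=2
5. dequeue(): size=1
6. dequeue(): size=0
7. enqueue(81): size=1
8. dequeue(): size=0
9. enqueue(38): size=1

Answer: -1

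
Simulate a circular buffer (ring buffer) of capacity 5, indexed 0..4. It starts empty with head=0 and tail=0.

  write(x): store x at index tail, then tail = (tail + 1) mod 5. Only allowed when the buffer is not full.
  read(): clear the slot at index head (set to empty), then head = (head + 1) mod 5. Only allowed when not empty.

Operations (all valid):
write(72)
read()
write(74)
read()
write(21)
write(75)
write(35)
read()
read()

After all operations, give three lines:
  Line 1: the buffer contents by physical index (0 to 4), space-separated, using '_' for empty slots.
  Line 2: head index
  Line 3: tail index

write(72): buf=[72 _ _ _ _], head=0, tail=1, size=1
read(): buf=[_ _ _ _ _], head=1, tail=1, size=0
write(74): buf=[_ 74 _ _ _], head=1, tail=2, size=1
read(): buf=[_ _ _ _ _], head=2, tail=2, size=0
write(21): buf=[_ _ 21 _ _], head=2, tail=3, size=1
write(75): buf=[_ _ 21 75 _], head=2, tail=4, size=2
write(35): buf=[_ _ 21 75 35], head=2, tail=0, size=3
read(): buf=[_ _ _ 75 35], head=3, tail=0, size=2
read(): buf=[_ _ _ _ 35], head=4, tail=0, size=1

Answer: _ _ _ _ 35
4
0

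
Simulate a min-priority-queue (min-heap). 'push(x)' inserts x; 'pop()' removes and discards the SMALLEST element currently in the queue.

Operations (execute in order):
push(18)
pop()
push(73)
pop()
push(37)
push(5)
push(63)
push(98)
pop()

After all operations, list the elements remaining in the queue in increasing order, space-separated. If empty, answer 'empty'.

push(18): heap contents = [18]
pop() → 18: heap contents = []
push(73): heap contents = [73]
pop() → 73: heap contents = []
push(37): heap contents = [37]
push(5): heap contents = [5, 37]
push(63): heap contents = [5, 37, 63]
push(98): heap contents = [5, 37, 63, 98]
pop() → 5: heap contents = [37, 63, 98]

Answer: 37 63 98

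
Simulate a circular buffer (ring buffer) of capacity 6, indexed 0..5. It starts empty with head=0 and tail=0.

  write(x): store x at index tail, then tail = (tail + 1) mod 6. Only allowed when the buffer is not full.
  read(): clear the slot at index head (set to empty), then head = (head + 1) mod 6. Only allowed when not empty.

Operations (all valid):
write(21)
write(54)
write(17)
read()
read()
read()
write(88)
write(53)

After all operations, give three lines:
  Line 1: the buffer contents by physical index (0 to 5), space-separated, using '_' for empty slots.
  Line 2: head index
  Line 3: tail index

Answer: _ _ _ 88 53 _
3
5

Derivation:
write(21): buf=[21 _ _ _ _ _], head=0, tail=1, size=1
write(54): buf=[21 54 _ _ _ _], head=0, tail=2, size=2
write(17): buf=[21 54 17 _ _ _], head=0, tail=3, size=3
read(): buf=[_ 54 17 _ _ _], head=1, tail=3, size=2
read(): buf=[_ _ 17 _ _ _], head=2, tail=3, size=1
read(): buf=[_ _ _ _ _ _], head=3, tail=3, size=0
write(88): buf=[_ _ _ 88 _ _], head=3, tail=4, size=1
write(53): buf=[_ _ _ 88 53 _], head=3, tail=5, size=2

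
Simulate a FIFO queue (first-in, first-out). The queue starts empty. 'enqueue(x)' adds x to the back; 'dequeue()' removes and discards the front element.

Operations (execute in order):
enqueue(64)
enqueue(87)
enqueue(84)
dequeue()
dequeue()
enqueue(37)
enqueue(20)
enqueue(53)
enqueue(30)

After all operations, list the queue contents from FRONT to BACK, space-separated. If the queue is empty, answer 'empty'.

Answer: 84 37 20 53 30

Derivation:
enqueue(64): [64]
enqueue(87): [64, 87]
enqueue(84): [64, 87, 84]
dequeue(): [87, 84]
dequeue(): [84]
enqueue(37): [84, 37]
enqueue(20): [84, 37, 20]
enqueue(53): [84, 37, 20, 53]
enqueue(30): [84, 37, 20, 53, 30]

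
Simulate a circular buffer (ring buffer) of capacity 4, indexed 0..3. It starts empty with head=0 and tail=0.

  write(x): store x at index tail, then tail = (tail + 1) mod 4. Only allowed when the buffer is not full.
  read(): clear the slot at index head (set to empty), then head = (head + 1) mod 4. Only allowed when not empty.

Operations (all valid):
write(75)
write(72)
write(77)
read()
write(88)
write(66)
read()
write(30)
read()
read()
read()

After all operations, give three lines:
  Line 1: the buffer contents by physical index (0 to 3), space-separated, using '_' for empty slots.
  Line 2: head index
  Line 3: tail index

Answer: _ 30 _ _
1
2

Derivation:
write(75): buf=[75 _ _ _], head=0, tail=1, size=1
write(72): buf=[75 72 _ _], head=0, tail=2, size=2
write(77): buf=[75 72 77 _], head=0, tail=3, size=3
read(): buf=[_ 72 77 _], head=1, tail=3, size=2
write(88): buf=[_ 72 77 88], head=1, tail=0, size=3
write(66): buf=[66 72 77 88], head=1, tail=1, size=4
read(): buf=[66 _ 77 88], head=2, tail=1, size=3
write(30): buf=[66 30 77 88], head=2, tail=2, size=4
read(): buf=[66 30 _ 88], head=3, tail=2, size=3
read(): buf=[66 30 _ _], head=0, tail=2, size=2
read(): buf=[_ 30 _ _], head=1, tail=2, size=1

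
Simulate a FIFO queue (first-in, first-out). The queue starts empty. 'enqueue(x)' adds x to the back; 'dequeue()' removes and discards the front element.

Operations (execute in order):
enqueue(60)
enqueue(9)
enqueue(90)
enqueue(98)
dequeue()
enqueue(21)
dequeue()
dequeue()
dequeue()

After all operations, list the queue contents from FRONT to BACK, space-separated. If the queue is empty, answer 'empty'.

Answer: 21

Derivation:
enqueue(60): [60]
enqueue(9): [60, 9]
enqueue(90): [60, 9, 90]
enqueue(98): [60, 9, 90, 98]
dequeue(): [9, 90, 98]
enqueue(21): [9, 90, 98, 21]
dequeue(): [90, 98, 21]
dequeue(): [98, 21]
dequeue(): [21]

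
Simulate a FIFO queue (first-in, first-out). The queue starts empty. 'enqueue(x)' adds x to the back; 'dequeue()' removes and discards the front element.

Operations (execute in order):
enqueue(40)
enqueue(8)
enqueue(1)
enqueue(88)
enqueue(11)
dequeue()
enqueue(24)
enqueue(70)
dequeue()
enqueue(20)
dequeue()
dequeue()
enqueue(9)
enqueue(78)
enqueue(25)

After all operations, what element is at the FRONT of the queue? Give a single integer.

enqueue(40): queue = [40]
enqueue(8): queue = [40, 8]
enqueue(1): queue = [40, 8, 1]
enqueue(88): queue = [40, 8, 1, 88]
enqueue(11): queue = [40, 8, 1, 88, 11]
dequeue(): queue = [8, 1, 88, 11]
enqueue(24): queue = [8, 1, 88, 11, 24]
enqueue(70): queue = [8, 1, 88, 11, 24, 70]
dequeue(): queue = [1, 88, 11, 24, 70]
enqueue(20): queue = [1, 88, 11, 24, 70, 20]
dequeue(): queue = [88, 11, 24, 70, 20]
dequeue(): queue = [11, 24, 70, 20]
enqueue(9): queue = [11, 24, 70, 20, 9]
enqueue(78): queue = [11, 24, 70, 20, 9, 78]
enqueue(25): queue = [11, 24, 70, 20, 9, 78, 25]

Answer: 11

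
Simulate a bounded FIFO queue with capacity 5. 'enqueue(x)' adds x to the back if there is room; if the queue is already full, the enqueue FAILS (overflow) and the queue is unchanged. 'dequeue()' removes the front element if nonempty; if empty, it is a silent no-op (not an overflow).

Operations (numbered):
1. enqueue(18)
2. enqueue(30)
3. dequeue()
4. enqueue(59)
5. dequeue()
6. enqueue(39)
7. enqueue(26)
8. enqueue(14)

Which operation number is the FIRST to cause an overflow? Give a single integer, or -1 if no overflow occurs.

1. enqueue(18): size=1
2. enqueue(30): size=2
3. dequeue(): size=1
4. enqueue(59): size=2
5. dequeue(): size=1
6. enqueue(39): size=2
7. enqueue(26): size=3
8. enqueue(14): size=4

Answer: -1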